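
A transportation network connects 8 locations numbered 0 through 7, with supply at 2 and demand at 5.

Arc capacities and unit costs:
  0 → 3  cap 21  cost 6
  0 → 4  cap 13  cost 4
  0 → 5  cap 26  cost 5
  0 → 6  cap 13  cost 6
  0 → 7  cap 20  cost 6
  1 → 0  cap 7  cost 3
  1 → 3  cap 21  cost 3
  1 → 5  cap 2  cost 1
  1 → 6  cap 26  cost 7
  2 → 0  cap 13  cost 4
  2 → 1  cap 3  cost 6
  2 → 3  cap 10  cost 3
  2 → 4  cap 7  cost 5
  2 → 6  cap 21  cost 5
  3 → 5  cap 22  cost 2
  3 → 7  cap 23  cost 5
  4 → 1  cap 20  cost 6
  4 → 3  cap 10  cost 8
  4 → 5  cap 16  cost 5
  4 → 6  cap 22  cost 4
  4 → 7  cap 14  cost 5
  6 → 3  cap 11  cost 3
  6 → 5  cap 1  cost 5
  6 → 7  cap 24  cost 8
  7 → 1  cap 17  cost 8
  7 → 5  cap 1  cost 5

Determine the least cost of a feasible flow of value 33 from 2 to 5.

shortest-cost path #1: 2→3→5 push 10 @ unit cost 5 (adds 50)
shortest-cost path #2: 2→1→5 push 2 @ unit cost 7 (adds 14)
shortest-cost path #3: 2→0→5 push 13 @ unit cost 9 (adds 117)
shortest-cost path #4: 2→4→5 push 7 @ unit cost 10 (adds 70)
shortest-cost path #5: 2→6→5 push 1 @ unit cost 10 (adds 10)
total cost = 261

Minimum cost for 33 units: 261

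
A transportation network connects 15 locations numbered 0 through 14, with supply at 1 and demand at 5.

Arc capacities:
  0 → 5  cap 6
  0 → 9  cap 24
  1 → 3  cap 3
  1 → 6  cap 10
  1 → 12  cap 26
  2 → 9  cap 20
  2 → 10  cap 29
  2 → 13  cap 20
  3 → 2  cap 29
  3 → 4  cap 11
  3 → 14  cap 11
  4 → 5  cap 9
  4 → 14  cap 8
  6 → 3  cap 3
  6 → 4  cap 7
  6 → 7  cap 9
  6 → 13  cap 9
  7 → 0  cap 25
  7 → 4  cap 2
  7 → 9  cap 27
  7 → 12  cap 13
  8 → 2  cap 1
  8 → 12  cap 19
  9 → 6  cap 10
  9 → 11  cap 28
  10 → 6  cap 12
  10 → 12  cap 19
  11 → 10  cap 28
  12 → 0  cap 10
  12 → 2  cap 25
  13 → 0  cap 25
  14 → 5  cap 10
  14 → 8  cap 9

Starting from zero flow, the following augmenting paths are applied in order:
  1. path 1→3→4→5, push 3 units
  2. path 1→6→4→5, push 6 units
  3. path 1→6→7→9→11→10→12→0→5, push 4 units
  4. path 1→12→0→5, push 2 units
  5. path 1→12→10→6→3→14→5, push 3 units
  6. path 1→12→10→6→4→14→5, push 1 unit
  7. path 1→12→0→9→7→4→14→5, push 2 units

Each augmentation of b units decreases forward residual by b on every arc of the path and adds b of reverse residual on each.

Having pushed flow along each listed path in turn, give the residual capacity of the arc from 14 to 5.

after path 1 (1→3→4→5, push 3): res(14,5)=10
after path 2 (1→6→4→5, push 6): res(14,5)=10
after path 3 (1→6→7→9→11→10→12→0→5, push 4): res(14,5)=10
after path 4 (1→12→0→5, push 2): res(14,5)=10
after path 5 (1→12→10→6→3→14→5, push 3): res(14,5)=7
after path 6 (1→12→10→6→4→14→5, push 1): res(14,5)=6
after path 7 (1→12→0→9→7→4→14→5, push 2): res(14,5)=4

Residual capacity of (14,5): 4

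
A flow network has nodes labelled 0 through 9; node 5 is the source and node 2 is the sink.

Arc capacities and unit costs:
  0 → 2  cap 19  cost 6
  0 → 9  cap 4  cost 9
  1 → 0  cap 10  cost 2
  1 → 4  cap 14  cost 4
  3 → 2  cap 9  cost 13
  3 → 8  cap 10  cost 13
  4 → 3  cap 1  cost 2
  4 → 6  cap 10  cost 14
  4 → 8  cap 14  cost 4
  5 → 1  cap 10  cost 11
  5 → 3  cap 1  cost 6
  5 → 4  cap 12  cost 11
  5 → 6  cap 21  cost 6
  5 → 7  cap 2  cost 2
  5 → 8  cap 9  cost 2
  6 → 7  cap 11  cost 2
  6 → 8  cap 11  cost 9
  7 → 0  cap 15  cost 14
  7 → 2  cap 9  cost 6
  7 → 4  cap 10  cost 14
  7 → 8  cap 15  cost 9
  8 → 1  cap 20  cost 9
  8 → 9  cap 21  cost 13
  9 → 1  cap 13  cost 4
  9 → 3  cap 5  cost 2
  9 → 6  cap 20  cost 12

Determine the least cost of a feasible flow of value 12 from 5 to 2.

shortest-cost path #1: 5→7→2 push 2 @ unit cost 8 (adds 16)
shortest-cost path #2: 5→6→7→2 push 7 @ unit cost 14 (adds 98)
shortest-cost path #3: 5→3→2 push 1 @ unit cost 19 (adds 19)
shortest-cost path #4: 5→1→0→2 push 2 @ unit cost 19 (adds 38)
total cost = 171

Minimum cost for 12 units: 171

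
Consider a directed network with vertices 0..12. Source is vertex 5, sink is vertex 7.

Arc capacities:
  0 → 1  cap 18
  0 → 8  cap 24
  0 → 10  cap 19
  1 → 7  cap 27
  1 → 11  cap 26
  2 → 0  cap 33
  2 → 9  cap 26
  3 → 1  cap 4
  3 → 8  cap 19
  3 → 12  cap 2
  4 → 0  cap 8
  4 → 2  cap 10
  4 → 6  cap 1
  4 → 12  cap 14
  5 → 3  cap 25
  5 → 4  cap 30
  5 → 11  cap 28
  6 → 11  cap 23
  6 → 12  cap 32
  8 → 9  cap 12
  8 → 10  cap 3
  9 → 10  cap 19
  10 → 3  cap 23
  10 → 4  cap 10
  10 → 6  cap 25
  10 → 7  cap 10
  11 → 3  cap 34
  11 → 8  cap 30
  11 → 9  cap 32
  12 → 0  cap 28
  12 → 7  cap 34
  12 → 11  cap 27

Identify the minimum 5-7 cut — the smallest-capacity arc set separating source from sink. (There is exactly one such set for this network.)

augment #1: 5→3→1→7 push 4
augment #2: 5→3→12→7 push 2
augment #3: 5→4→12→7 push 14
augment #4: 5→3→8→10→7 push 3
augment #5: 5→4→0→1→7 push 8
augment #6: 5→4→6→12→7 push 1
augment #7: 5→11→9→10→7 push 7
augment #8: 5→4→2→0→1→7 push 7
augment #9: 5→11→9→10→6→12→7 push 12
max flow = 58; residual-reachable set from 5 gives S-side
cut edges (S→T): {(3,1), (3,12), (5,4), (8,10), (9,10)} total cap 58

Min-cut arcs: {(3,1), (3,12), (5,4), (8,10), (9,10)} (total capacity 58)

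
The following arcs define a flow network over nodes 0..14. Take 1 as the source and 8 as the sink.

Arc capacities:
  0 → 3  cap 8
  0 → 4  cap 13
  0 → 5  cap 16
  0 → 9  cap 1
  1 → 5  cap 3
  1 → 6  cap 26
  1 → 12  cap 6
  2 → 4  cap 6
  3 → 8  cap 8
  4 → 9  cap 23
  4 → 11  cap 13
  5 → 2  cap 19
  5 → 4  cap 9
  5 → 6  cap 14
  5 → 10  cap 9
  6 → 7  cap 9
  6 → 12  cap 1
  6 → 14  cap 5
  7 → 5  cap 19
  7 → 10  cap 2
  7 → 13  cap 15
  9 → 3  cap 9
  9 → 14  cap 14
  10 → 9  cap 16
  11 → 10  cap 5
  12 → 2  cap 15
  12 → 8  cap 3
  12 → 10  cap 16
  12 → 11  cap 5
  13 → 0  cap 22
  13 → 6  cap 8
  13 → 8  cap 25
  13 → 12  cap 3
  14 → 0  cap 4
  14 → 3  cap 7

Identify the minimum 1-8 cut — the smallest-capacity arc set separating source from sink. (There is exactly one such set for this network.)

Min-cut arcs: {(3,8), (6,7), (12,8)} (total capacity 20)

augment #1: 1→12→8 push 3
augment #2: 1→6→7→13→8 push 9
augment #3: 1→6→14→3→8 push 5
augment #4: 1→5→4→9→3→8 push 3
max flow = 20; residual-reachable set from 1 gives S-side
cut edges (S→T): {(3,8), (6,7), (12,8)} total cap 20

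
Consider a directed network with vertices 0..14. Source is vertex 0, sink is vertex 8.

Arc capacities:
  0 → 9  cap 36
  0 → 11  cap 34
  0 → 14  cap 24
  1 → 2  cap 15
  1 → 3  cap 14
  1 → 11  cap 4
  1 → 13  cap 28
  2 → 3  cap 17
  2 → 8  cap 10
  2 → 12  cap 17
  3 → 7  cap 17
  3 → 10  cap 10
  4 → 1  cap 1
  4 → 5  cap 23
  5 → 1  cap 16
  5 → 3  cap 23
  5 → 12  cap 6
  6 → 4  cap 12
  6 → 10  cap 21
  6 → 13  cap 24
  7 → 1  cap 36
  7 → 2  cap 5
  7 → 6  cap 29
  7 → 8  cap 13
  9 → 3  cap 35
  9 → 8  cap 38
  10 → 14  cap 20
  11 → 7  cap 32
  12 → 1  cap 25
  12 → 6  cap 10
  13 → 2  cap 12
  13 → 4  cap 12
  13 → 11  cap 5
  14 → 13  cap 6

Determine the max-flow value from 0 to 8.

Maximum flow value: 59

augment #1: 0→9→8 bottleneck 36, total now 36
augment #2: 0→11→7→8 bottleneck 13, total now 49
augment #3: 0→11→7→2→8 bottleneck 5, total now 54
augment #4: 0→14→13→2→8 bottleneck 5, total now 59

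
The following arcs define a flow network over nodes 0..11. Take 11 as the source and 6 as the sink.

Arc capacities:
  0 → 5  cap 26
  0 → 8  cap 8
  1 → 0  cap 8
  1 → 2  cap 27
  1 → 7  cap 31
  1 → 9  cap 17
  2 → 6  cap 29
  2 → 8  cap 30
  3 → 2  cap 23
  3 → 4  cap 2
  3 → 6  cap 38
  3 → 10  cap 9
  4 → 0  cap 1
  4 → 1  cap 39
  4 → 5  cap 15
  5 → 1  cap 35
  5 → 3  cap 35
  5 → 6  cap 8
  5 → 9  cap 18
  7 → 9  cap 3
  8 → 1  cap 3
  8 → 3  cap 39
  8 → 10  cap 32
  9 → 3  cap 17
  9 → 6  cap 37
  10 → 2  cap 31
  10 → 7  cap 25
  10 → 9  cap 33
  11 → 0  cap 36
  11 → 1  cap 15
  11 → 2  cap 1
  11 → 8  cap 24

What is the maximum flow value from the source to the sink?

Maximum flow value: 74

augment #1: 11→2→6 bottleneck 1, total now 1
augment #2: 11→0→5→6 bottleneck 8, total now 9
augment #3: 11→1→2→6 bottleneck 15, total now 24
augment #4: 11→8→3→6 bottleneck 24, total now 48
augment #5: 11→0→5→3→6 bottleneck 14, total now 62
augment #6: 11→0→5→9→6 bottleneck 4, total now 66
augment #7: 11→0→8→1→2→6 bottleneck 3, total now 69
augment #8: 11→0→8→3→2→6 bottleneck 5, total now 74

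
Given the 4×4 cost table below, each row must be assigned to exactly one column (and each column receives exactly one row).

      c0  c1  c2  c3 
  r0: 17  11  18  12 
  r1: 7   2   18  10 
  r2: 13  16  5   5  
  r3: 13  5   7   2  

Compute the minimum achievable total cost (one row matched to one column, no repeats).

Minimum assignment cost: 25

optimal assignment: row0→col1 (cost 11), row1→col0 (cost 7), row2→col2 (cost 5), row3→col3 (cost 2)
total = 11 + 7 + 5 + 2 = 25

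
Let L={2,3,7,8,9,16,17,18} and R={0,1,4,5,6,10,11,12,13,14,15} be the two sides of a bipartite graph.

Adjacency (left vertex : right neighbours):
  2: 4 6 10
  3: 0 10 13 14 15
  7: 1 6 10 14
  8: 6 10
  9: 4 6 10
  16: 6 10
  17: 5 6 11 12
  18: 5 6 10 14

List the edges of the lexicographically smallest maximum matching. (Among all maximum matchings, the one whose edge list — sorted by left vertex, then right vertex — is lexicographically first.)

|M| = 7 (so the lex-smallest maximum matching has 7 edges)
process left vertices in ascending order; for each, take the smallest-labelled available neighbour that still permits 7 edges overall, or leave it unmatched if none does
lex-smallest matching: {2-4, 3-0, 7-1, 8-6, 9-10, 17-5, 18-14}

Lex-smallest maximum matching: {(2,4), (3,0), (7,1), (8,6), (9,10), (17,5), (18,14)}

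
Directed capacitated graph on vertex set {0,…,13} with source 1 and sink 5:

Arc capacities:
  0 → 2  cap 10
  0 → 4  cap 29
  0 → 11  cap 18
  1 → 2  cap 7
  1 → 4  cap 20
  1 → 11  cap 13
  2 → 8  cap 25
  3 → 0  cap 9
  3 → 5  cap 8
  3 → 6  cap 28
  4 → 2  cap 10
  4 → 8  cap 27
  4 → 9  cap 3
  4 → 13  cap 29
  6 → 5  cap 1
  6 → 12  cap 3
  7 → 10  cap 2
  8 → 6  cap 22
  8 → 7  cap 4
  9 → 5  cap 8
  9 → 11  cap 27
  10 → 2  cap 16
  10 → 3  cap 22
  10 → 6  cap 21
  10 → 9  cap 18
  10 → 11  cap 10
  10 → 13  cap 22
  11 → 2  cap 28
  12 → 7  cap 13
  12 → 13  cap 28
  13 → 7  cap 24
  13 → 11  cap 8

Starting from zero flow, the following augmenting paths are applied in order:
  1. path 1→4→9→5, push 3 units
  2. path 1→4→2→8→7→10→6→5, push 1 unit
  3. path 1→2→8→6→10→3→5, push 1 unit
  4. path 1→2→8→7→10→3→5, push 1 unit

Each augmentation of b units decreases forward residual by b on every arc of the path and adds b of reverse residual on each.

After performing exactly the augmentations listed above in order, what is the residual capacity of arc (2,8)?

after path 1 (1→4→9→5, push 3): res(2,8)=25
after path 2 (1→4→2→8→7→10→6→5, push 1): res(2,8)=24
after path 3 (1→2→8→6→10→3→5, push 1): res(2,8)=23
after path 4 (1→2→8→7→10→3→5, push 1): res(2,8)=22

Residual capacity of (2,8): 22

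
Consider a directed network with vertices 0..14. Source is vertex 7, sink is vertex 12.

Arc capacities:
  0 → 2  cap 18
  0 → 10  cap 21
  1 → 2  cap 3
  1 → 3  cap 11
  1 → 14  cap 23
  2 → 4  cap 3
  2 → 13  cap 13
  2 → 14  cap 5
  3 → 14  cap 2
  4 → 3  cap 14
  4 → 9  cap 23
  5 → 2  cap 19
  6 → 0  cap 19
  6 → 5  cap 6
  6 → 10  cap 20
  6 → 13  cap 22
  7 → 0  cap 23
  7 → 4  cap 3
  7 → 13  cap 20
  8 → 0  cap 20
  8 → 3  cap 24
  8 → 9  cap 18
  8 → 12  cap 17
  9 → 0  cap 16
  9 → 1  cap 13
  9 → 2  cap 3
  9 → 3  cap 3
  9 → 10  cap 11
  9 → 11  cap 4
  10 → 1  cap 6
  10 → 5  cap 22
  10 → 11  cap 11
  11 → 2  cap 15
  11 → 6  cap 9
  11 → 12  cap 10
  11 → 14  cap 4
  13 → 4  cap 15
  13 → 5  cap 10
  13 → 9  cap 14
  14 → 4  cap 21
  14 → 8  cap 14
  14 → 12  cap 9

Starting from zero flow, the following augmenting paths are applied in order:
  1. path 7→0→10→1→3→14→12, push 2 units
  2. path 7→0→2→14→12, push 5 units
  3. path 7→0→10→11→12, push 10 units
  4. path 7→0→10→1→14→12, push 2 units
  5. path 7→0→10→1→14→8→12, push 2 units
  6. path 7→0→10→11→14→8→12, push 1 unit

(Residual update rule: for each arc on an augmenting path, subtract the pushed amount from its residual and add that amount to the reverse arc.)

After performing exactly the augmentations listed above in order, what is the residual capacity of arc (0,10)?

Residual capacity of (0,10): 4

after path 1 (7→0→10→1→3→14→12, push 2): res(0,10)=19
after path 2 (7→0→2→14→12, push 5): res(0,10)=19
after path 3 (7→0→10→11→12, push 10): res(0,10)=9
after path 4 (7→0→10→1→14→12, push 2): res(0,10)=7
after path 5 (7→0→10→1→14→8→12, push 2): res(0,10)=5
after path 6 (7→0→10→11→14→8→12, push 1): res(0,10)=4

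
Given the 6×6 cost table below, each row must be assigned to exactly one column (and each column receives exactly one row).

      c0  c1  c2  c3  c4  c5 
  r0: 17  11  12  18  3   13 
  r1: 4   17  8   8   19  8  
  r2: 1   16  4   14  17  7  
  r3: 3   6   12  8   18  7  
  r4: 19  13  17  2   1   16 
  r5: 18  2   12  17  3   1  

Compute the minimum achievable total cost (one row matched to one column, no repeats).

optimal assignment: row0→col4 (cost 3), row1→col0 (cost 4), row2→col2 (cost 4), row3→col1 (cost 6), row4→col3 (cost 2), row5→col5 (cost 1)
total = 3 + 4 + 4 + 6 + 2 + 1 = 20

Minimum assignment cost: 20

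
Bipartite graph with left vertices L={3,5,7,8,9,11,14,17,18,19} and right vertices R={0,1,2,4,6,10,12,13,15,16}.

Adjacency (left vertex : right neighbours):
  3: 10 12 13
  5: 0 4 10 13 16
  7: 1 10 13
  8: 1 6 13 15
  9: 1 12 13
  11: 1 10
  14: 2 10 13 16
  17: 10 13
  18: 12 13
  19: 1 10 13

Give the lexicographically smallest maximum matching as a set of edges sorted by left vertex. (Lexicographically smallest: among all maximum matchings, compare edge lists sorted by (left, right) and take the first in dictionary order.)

|M| = 7 (so the lex-smallest maximum matching has 7 edges)
process left vertices in ascending order; for each, take the smallest-labelled available neighbour that still permits 7 edges overall, or leave it unmatched if none does
lex-smallest matching: {3-10, 5-0, 7-1, 8-6, 9-12, 14-2, 17-13}

Lex-smallest maximum matching: {(3,10), (5,0), (7,1), (8,6), (9,12), (14,2), (17,13)}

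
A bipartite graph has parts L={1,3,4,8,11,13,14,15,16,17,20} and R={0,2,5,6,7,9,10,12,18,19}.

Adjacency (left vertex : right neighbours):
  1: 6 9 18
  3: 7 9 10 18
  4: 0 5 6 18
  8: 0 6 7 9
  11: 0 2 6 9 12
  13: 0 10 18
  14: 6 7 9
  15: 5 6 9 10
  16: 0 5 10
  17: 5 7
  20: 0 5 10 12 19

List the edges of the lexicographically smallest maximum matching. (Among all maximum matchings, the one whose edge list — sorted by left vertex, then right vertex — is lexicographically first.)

|M| = 9 (so the lex-smallest maximum matching has 9 edges)
process left vertices in ascending order; for each, take the smallest-labelled available neighbour that still permits 9 edges overall, or leave it unmatched if none does
lex-smallest matching: {1-6, 3-7, 4-0, 8-9, 11-2, 13-18, 15-5, 16-10, 20-12}

Lex-smallest maximum matching: {(1,6), (3,7), (4,0), (8,9), (11,2), (13,18), (15,5), (16,10), (20,12)}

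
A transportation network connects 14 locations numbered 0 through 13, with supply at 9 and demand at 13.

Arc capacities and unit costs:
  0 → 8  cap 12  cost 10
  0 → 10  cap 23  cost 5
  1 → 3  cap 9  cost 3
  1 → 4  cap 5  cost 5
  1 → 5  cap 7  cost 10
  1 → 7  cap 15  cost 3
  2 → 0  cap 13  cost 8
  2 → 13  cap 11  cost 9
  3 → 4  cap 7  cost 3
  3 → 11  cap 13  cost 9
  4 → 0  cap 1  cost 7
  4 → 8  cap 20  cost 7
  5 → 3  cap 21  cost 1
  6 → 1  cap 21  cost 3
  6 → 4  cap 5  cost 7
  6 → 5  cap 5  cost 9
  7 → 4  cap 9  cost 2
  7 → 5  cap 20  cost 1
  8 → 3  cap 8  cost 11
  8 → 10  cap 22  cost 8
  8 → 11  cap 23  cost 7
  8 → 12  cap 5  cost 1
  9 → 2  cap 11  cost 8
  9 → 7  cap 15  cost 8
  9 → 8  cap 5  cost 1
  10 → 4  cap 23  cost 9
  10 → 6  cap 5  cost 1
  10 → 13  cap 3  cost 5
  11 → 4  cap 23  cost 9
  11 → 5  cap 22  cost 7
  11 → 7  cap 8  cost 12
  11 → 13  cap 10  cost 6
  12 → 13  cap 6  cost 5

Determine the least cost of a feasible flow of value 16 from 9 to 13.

shortest-cost path #1: 9→8→12→13 push 5 @ unit cost 7 (adds 35)
shortest-cost path #2: 9→2→13 push 11 @ unit cost 17 (adds 187)
total cost = 222

Minimum cost for 16 units: 222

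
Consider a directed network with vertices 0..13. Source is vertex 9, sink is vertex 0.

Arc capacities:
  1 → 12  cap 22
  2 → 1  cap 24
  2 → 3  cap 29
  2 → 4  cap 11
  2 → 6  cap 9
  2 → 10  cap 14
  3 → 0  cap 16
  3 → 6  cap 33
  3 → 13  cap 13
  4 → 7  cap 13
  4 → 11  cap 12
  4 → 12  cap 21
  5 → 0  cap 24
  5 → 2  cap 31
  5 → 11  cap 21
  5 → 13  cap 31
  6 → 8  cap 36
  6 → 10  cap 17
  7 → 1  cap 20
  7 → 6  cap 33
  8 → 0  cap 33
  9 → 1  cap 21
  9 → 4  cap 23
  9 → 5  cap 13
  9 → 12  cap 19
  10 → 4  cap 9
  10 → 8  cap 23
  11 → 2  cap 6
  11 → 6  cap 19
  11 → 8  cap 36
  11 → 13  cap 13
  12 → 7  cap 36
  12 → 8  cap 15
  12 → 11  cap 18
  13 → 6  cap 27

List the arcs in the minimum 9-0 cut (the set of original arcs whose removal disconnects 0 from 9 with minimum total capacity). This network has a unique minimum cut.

augment #1: 9→5→0 push 13
augment #2: 9→12→8→0 push 15
augment #3: 9→4→11→8→0 push 12
augment #4: 9→12→11→8→0 push 4
augment #5: 9→1→12→11→8→0 push 2
augment #6: 9→1→12→11→2→3→0 push 6
max flow = 52; residual-reachable set from 9 gives S-side
cut edges (S→T): {(8,0), (9,5), (11,2)} total cap 52

Min-cut arcs: {(8,0), (9,5), (11,2)} (total capacity 52)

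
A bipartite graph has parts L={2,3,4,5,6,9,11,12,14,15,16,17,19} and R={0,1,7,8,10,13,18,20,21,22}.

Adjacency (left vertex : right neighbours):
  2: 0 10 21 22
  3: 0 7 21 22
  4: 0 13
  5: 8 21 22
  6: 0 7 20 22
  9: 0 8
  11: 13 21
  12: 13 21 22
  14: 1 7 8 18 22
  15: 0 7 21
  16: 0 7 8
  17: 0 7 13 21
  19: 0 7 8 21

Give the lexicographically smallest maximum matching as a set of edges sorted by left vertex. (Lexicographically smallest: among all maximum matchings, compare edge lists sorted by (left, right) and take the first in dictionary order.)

|M| = 9 (so the lex-smallest maximum matching has 9 edges)
process left vertices in ascending order; for each, take the smallest-labelled available neighbour that still permits 9 edges overall, or leave it unmatched if none does
lex-smallest matching: {2-10, 3-0, 4-13, 5-8, 6-20, 11-21, 12-22, 14-1, 15-7}

Lex-smallest maximum matching: {(2,10), (3,0), (4,13), (5,8), (6,20), (11,21), (12,22), (14,1), (15,7)}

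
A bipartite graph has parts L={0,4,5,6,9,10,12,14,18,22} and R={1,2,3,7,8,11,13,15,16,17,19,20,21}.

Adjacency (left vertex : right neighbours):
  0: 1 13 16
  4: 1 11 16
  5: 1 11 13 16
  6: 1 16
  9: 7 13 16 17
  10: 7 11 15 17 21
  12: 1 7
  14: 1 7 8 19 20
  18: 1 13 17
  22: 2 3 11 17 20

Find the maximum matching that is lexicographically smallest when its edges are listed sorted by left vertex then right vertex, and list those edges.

|M| = 9 (so the lex-smallest maximum matching has 9 edges)
process left vertices in ascending order; for each, take the smallest-labelled available neighbour that still permits 9 edges overall, or leave it unmatched if none does
lex-smallest matching: {0-1, 4-11, 5-13, 6-16, 9-7, 10-15, 14-8, 18-17, 22-2}

Lex-smallest maximum matching: {(0,1), (4,11), (5,13), (6,16), (9,7), (10,15), (14,8), (18,17), (22,2)}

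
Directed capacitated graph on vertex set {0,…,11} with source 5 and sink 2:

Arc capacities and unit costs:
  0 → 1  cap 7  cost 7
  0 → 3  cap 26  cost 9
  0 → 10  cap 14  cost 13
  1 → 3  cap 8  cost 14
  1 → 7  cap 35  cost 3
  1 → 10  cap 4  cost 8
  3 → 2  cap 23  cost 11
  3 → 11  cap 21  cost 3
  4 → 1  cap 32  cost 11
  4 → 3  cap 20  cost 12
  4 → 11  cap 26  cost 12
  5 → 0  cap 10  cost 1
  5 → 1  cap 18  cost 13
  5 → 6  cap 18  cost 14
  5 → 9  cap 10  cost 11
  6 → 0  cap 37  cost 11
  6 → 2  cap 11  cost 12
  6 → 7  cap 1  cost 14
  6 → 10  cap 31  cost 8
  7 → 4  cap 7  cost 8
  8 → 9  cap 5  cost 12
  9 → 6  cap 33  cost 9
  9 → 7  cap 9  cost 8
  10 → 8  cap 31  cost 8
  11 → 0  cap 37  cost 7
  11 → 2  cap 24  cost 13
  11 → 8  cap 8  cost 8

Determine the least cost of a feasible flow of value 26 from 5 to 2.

shortest-cost path #1: 5→0→3→2 push 10 @ unit cost 21 (adds 210)
shortest-cost path #2: 5→6→2 push 11 @ unit cost 26 (adds 286)
shortest-cost path #3: 5→1→3→2 push 5 @ unit cost 38 (adds 190)
total cost = 686

Minimum cost for 26 units: 686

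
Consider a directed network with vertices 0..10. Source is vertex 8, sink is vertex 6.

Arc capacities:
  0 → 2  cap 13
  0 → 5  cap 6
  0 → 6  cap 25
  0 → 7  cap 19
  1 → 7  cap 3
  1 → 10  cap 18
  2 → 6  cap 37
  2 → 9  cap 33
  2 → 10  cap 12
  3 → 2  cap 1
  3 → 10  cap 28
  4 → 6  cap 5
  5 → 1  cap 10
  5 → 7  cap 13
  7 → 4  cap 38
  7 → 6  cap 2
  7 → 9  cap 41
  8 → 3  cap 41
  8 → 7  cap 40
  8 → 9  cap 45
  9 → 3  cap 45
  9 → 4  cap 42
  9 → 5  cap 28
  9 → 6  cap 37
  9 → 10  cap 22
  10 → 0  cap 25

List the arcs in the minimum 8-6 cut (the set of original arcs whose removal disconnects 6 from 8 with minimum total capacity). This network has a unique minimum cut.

Min-cut arcs: {(3,2), (4,6), (7,6), (9,6), (10,0)} (total capacity 70)

augment #1: 8→7→6 push 2
augment #2: 8→9→6 push 37
augment #3: 8→3→2→6 push 1
augment #4: 8→7→4→6 push 5
augment #5: 8→3→10→0→6 push 25
max flow = 70; residual-reachable set from 8 gives S-side
cut edges (S→T): {(3,2), (4,6), (7,6), (9,6), (10,0)} total cap 70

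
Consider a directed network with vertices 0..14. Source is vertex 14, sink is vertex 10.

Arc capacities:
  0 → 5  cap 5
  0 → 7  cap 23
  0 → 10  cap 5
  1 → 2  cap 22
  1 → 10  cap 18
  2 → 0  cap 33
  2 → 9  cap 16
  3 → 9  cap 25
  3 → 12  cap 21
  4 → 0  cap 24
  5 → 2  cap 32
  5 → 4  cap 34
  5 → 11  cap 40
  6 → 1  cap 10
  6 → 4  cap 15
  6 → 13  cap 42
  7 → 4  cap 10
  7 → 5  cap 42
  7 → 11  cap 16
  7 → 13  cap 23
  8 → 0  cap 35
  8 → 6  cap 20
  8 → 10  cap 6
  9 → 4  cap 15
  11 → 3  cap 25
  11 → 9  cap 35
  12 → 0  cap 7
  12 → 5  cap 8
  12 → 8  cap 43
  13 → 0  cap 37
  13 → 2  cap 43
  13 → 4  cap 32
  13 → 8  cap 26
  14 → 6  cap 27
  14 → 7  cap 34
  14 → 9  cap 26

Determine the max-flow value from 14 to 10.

Maximum flow value: 21

augment #1: 14→6→1→10 bottleneck 10, total now 10
augment #2: 14→6→4→0→10 bottleneck 5, total now 15
augment #3: 14→6→13→8→10 bottleneck 6, total now 21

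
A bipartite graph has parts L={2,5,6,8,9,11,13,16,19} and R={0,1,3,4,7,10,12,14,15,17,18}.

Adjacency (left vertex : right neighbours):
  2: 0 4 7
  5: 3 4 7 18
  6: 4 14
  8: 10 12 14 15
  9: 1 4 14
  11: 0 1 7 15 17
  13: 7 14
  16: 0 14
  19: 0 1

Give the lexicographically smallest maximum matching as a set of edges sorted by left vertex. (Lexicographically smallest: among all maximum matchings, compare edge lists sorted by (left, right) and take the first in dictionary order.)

Lex-smallest maximum matching: {(2,0), (5,3), (6,4), (8,10), (9,1), (11,15), (13,7), (16,14)}

|M| = 8 (so the lex-smallest maximum matching has 8 edges)
process left vertices in ascending order; for each, take the smallest-labelled available neighbour that still permits 8 edges overall, or leave it unmatched if none does
lex-smallest matching: {2-0, 5-3, 6-4, 8-10, 9-1, 11-15, 13-7, 16-14}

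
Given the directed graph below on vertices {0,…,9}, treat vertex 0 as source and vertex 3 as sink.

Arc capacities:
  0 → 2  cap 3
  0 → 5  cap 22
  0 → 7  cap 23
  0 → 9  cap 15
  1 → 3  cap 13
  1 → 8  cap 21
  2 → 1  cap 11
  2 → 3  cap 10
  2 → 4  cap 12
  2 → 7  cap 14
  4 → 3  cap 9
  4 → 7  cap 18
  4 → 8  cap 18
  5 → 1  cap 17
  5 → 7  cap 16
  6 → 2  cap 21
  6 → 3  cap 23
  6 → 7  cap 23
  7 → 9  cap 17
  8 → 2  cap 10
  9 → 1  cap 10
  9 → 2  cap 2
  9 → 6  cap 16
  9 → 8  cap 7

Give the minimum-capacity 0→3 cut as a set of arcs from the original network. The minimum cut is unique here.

augment #1: 0→2→3 push 3
augment #2: 0→5→1→3 push 13
augment #3: 0→9→2→3 push 2
augment #4: 0→9→6→3 push 13
augment #5: 0→7→9→6→3 push 3
augment #6: 0→5→1→8→2→3 push 4
augment #7: 0→7→9→8→2→3 push 1
augment #8: 0→7→9→8→2→4→3 push 5
max flow = 44; residual-reachable set from 0 gives S-side
cut edges (S→T): {(0,2), (1,3), (8,2), (9,2), (9,6)} total cap 44

Min-cut arcs: {(0,2), (1,3), (8,2), (9,2), (9,6)} (total capacity 44)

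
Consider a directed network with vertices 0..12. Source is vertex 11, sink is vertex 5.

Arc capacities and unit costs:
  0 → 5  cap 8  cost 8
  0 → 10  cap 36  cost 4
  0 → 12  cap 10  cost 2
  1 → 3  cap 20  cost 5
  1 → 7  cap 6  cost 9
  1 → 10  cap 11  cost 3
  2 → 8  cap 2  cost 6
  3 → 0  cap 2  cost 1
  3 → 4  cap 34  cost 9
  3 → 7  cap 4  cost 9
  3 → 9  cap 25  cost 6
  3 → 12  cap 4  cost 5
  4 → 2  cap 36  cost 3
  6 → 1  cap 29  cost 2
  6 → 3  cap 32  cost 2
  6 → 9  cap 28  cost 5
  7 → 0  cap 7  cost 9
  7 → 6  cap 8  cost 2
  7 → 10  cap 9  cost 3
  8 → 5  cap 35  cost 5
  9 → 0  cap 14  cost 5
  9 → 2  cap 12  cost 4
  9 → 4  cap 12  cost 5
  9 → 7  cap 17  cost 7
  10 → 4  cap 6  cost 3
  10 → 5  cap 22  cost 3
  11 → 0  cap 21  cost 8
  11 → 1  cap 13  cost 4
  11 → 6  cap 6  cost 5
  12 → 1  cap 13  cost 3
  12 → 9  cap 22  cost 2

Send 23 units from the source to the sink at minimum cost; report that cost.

shortest-cost path #1: 11→1→10→5 push 11 @ unit cost 10 (adds 110)
shortest-cost path #2: 11→0→10→5 push 11 @ unit cost 15 (adds 165)
shortest-cost path #3: 11→0→5 push 1 @ unit cost 16 (adds 16)
total cost = 291

Minimum cost for 23 units: 291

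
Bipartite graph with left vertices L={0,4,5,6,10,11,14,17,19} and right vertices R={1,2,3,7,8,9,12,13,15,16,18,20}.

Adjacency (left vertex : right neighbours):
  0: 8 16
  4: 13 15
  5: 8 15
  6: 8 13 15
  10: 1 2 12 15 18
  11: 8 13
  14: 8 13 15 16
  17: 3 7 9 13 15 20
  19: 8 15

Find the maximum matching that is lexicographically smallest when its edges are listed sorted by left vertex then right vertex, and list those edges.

|M| = 6 (so the lex-smallest maximum matching has 6 edges)
process left vertices in ascending order; for each, take the smallest-labelled available neighbour that still permits 6 edges overall, or leave it unmatched if none does
lex-smallest matching: {0-8, 4-13, 5-15, 10-1, 14-16, 17-3}

Lex-smallest maximum matching: {(0,8), (4,13), (5,15), (10,1), (14,16), (17,3)}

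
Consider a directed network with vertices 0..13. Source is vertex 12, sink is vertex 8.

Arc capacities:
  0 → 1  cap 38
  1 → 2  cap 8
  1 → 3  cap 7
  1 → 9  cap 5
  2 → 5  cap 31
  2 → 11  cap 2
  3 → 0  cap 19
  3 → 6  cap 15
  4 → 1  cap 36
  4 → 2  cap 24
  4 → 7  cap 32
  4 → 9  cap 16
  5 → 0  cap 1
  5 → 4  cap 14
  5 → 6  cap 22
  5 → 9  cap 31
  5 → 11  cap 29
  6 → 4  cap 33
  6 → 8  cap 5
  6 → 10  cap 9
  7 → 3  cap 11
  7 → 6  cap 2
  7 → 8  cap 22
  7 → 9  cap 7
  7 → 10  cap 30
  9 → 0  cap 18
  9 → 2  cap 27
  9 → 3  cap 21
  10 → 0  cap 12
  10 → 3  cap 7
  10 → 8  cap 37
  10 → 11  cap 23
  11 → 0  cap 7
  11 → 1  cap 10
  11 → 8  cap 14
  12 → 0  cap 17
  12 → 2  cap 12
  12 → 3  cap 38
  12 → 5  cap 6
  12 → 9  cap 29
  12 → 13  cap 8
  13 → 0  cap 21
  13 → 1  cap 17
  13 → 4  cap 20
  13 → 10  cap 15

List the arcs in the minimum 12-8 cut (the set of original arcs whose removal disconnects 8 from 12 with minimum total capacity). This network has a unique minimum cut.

Min-cut arcs: {(2,5), (2,11), (3,6), (12,5), (12,13)} (total capacity 62)

augment #1: 12→2→11→8 push 2
augment #2: 12→3→6→8 push 5
augment #3: 12→5→11→8 push 6
augment #4: 12→13→10→8 push 8
augment #5: 12→2→5→11→8 push 6
augment #6: 12→3→6→10→8 push 9
augment #7: 12→2→5→4→7→8 push 4
augment #8: 12→3→6→4→7→8 push 1
augment #9: 12→9→2→5→4→7→8 push 10
augment #10: 12→9→2→5→6→4→7→8 push 7
augment #11: 12→9→2→5→6→4→7→10→8 push 4
max flow = 62; residual-reachable set from 12 gives S-side
cut edges (S→T): {(2,5), (2,11), (3,6), (12,5), (12,13)} total cap 62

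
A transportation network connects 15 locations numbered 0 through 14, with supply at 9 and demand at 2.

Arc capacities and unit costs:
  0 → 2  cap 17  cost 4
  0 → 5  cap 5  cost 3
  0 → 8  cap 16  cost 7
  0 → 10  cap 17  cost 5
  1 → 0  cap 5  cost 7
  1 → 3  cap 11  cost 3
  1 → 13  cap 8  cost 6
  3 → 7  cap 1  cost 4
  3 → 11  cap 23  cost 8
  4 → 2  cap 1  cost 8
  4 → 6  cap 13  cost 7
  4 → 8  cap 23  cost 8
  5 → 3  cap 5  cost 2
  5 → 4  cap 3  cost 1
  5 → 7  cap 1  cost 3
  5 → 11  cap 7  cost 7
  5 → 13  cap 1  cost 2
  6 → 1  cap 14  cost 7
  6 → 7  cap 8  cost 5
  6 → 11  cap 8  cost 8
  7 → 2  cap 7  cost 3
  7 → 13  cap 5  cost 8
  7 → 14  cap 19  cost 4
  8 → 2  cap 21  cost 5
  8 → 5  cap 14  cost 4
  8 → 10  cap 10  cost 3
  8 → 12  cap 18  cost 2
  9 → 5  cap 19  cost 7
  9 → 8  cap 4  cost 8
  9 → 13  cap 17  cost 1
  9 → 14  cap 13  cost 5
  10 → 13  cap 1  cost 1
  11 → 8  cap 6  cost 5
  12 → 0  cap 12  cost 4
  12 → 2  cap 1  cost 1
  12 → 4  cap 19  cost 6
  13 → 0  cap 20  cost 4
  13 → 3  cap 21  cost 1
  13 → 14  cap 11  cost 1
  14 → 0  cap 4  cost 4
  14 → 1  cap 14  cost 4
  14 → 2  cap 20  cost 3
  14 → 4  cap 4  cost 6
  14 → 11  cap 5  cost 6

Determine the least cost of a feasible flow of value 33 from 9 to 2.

Minimum cost for 33 units: 266

shortest-cost path #1: 9→13→14→2 push 11 @ unit cost 5 (adds 55)
shortest-cost path #2: 9→14→2 push 9 @ unit cost 8 (adds 72)
shortest-cost path #3: 9→13→0→2 push 6 @ unit cost 9 (adds 54)
shortest-cost path #4: 9→8→12→2 push 1 @ unit cost 11 (adds 11)
shortest-cost path #5: 9→14→13→0→2 push 4 @ unit cost 12 (adds 48)
shortest-cost path #6: 9→5→7→2 push 1 @ unit cost 13 (adds 13)
shortest-cost path #7: 9→8→2 push 1 @ unit cost 13 (adds 13)
total cost = 266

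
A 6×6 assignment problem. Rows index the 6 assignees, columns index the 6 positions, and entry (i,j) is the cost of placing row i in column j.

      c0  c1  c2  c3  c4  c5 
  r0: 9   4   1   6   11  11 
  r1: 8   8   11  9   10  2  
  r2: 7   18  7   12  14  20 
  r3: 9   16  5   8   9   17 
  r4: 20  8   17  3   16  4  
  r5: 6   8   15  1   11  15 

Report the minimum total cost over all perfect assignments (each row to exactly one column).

optimal assignment: row0→col2 (cost 1), row1→col5 (cost 2), row2→col0 (cost 7), row3→col4 (cost 9), row4→col1 (cost 8), row5→col3 (cost 1)
total = 1 + 2 + 7 + 9 + 8 + 1 = 28

Minimum assignment cost: 28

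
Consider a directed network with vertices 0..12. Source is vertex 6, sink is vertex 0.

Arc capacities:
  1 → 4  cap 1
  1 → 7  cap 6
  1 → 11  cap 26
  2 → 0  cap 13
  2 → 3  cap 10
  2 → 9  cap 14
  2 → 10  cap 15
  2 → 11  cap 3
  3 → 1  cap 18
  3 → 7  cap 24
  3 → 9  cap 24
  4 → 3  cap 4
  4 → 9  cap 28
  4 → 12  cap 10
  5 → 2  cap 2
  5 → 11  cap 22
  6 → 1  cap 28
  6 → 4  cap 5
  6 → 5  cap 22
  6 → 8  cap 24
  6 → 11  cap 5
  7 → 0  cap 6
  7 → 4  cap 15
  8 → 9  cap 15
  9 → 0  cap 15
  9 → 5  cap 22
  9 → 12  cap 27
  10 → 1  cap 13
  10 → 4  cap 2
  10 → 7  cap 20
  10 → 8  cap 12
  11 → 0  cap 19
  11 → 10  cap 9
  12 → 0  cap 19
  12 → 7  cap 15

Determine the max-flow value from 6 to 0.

augment #1: 6→11→0 bottleneck 5, total now 5
augment #2: 6→1→7→0 bottleneck 6, total now 11
augment #3: 6→1→11→0 bottleneck 14, total now 25
augment #4: 6→4→9→0 bottleneck 5, total now 30
augment #5: 6→5→2→0 bottleneck 2, total now 32
augment #6: 6→8→9→0 bottleneck 10, total now 42
augment #7: 6→1→4→12→0 bottleneck 1, total now 43
augment #8: 6→8→9→12→0 bottleneck 5, total now 48
augment #9: 6→1→11→10→4→12→0 bottleneck 2, total now 50
augment #10: 6→1→11→10→7→4→12→0 bottleneck 5, total now 55
augment #11: 6→5→11→10→7→4→12→0 bottleneck 2, total now 57

Maximum flow value: 57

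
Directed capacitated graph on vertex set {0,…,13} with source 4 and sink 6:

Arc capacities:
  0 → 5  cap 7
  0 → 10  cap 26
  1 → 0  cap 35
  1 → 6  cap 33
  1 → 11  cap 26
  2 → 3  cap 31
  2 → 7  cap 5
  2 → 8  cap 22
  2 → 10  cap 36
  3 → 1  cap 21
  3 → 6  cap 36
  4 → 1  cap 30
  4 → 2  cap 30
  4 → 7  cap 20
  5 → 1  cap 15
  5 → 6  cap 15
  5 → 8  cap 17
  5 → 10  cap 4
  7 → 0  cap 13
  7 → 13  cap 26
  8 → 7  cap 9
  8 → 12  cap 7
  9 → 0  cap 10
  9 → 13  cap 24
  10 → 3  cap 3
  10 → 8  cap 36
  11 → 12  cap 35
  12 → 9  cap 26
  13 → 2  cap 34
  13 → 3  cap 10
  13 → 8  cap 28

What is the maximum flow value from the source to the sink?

Maximum flow value: 76

augment #1: 4→1→6 bottleneck 30, total now 30
augment #2: 4→2→3→6 bottleneck 30, total now 60
augment #3: 4→7→0→5→6 bottleneck 7, total now 67
augment #4: 4→7→13→3→6 bottleneck 6, total now 73
augment #5: 4→7→13→3→1→6 bottleneck 3, total now 76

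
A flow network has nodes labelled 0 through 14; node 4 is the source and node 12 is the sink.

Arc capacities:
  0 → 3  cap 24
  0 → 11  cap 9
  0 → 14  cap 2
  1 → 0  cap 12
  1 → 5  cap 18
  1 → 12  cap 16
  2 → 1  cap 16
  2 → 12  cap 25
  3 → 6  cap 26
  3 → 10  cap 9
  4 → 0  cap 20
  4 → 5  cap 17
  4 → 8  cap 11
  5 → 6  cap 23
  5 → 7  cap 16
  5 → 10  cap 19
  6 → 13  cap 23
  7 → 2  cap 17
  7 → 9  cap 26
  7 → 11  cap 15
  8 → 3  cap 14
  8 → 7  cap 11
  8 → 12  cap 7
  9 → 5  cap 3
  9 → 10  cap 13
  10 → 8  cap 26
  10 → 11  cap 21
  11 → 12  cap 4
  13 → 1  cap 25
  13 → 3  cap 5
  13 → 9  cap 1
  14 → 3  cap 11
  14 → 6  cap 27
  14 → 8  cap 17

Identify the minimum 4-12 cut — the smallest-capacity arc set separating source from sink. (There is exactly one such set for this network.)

augment #1: 4→8→12 push 7
augment #2: 4→0→11→12 push 4
augment #3: 4→5→7→2→12 push 16
augment #4: 4→8→7→2→12 push 1
augment #5: 4→5→6→13→1→12 push 1
augment #6: 4→0→3→6→13→1→12 push 15
max flow = 44; residual-reachable set from 4 gives S-side
cut edges (S→T): {(1,12), (7,2), (8,12), (11,12)} total cap 44

Min-cut arcs: {(1,12), (7,2), (8,12), (11,12)} (total capacity 44)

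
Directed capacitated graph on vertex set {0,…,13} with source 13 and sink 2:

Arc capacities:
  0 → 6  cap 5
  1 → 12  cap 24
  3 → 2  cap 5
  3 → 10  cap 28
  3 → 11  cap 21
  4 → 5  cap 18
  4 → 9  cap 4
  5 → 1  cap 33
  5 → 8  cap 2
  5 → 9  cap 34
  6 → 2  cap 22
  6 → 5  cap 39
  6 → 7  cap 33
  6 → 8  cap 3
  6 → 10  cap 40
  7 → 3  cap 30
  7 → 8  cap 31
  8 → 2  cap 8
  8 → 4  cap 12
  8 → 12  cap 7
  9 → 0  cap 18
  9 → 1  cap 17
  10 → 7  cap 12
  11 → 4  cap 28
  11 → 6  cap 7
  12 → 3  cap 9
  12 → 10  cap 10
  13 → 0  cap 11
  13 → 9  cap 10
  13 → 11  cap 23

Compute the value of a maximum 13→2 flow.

augment #1: 13→0→6→2 bottleneck 5, total now 5
augment #2: 13→11→6→2 bottleneck 7, total now 12
augment #3: 13→9→1→12→3→2 bottleneck 5, total now 17
augment #4: 13→11→4→5→8→2 bottleneck 2, total now 19
augment #5: 13→9→1→12→10→7→8→2 bottleneck 5, total now 24
augment #6: 13→11→4→5→1→12→10→7→8→2 bottleneck 1, total now 25

Maximum flow value: 25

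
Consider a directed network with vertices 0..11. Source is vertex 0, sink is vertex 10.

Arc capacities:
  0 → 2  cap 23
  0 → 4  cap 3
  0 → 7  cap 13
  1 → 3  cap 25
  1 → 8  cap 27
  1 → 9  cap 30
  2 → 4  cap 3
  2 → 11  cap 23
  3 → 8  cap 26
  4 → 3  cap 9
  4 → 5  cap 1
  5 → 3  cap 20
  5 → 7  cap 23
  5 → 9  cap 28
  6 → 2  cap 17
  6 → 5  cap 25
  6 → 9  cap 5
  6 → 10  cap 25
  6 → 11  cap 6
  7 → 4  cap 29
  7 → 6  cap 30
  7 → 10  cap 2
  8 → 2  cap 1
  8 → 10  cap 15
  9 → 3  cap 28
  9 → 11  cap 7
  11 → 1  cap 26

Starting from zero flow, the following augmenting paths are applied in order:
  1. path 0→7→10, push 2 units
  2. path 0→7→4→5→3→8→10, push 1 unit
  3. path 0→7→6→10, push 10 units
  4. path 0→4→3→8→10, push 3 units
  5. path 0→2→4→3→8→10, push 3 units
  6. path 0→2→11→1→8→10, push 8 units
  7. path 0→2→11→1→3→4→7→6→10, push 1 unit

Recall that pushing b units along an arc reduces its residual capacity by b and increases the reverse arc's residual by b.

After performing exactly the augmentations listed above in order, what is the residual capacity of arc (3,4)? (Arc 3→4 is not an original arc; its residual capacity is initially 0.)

Residual capacity of (3,4): 5

after path 1 (0→7→10, push 2): res(3,4)=0
after path 2 (0→7→4→5→3→8→10, push 1): res(3,4)=0
after path 3 (0→7→6→10, push 10): res(3,4)=0
after path 4 (0→4→3→8→10, push 3): res(3,4)=3
after path 5 (0→2→4→3→8→10, push 3): res(3,4)=6
after path 6 (0→2→11→1→8→10, push 8): res(3,4)=6
after path 7 (0→2→11→1→3→4→7→6→10, push 1): res(3,4)=5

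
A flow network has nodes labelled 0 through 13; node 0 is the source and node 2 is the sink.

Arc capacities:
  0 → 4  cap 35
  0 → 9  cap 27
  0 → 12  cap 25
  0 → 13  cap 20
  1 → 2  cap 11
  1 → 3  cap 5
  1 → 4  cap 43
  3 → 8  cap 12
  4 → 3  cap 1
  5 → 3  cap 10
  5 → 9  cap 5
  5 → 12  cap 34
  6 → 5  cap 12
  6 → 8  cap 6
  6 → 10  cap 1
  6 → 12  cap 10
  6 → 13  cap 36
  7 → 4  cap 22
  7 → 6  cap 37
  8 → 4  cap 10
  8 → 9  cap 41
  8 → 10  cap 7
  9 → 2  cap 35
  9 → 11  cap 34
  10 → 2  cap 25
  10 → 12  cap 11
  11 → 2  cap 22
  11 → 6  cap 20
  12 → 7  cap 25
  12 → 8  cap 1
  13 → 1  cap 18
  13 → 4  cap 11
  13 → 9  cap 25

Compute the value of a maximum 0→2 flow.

augment #1: 0→9→2 bottleneck 27, total now 27
augment #2: 0→13→1→2 bottleneck 11, total now 38
augment #3: 0→13→9→2 bottleneck 8, total now 46
augment #4: 0→12→8→10→2 bottleneck 1, total now 47
augment #5: 0→13→9→11→2 bottleneck 1, total now 48
augment #6: 0→4→3→8→10→2 bottleneck 1, total now 49
augment #7: 0→12→7→6→10→2 bottleneck 1, total now 50
augment #8: 0→12→7→6→8→10→2 bottleneck 5, total now 55
augment #9: 0→12→7→6→5→9→11→2 bottleneck 5, total now 60
augment #10: 0→12→7→6→8→9→11→2 bottleneck 1, total now 61
augment #11: 0→12→7→6→13→9→11→2 bottleneck 12, total now 73

Maximum flow value: 73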